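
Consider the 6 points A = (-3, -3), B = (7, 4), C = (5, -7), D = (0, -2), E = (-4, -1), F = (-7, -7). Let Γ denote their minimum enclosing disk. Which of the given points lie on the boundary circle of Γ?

B, F

A smallest enclosing disk is always determined by at most three of the input points on its boundary.
The farthest pair is B–F with squared distance 317. The circle on this segment as diameter has centre (0, -1.5) and r² = 317/4 = 79.25.
Check A: distance² to centre = 11.25 ≤ 79.25, so it lies inside.
All remaining points lie in this disk, and no smaller disk contains both endpoints, so this is the minimum enclosing circle.
The points at distance exactly r from the centre are B, F — 2 points.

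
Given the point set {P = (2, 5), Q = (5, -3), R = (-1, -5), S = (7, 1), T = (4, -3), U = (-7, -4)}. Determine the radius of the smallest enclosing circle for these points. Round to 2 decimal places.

7.43

The minimum enclosing circle of a finite set is fixed by two of the points (as a diameter) or three (as a circumcircle).
The farthest pair is S–U with squared distance 221. The circle on this segment as diameter has centre (0, -1.5) and r² = 221/4 = 55.25.
Check P: distance² to centre = 46.25 ≤ 55.25, so it lies inside.
All remaining points lie in this disk, and no smaller disk contains both endpoints, so this is the minimum enclosing circle.
r = √(55.25) ≈ 7.43.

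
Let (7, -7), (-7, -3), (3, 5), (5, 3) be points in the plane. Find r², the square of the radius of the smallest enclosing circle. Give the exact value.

21730/361

The minimum enclosing circle of a finite set is fixed by two of the points (as a diameter) or three (as a circumcircle).
The minimum enclosing circle is determined by three boundary points: (7, -7), (-7, -3), (3, 5).
Their circumcentre is (14/19, -46/19) with r² = 21730/361.
The farthest remaining point (5, 3) is at distance² 17170/361 ≤ 21730/361.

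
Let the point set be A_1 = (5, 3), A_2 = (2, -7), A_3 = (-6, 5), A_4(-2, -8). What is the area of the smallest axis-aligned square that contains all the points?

169

The bounding box has width 11 and height 13.
An axis-aligned square enclosing the set must have side ≥ max(width, height).
So the minimum side is max(11, 13) = 13.
Area = 13² = 169.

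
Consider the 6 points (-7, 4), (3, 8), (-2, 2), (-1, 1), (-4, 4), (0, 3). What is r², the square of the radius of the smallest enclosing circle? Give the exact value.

A smallest enclosing disk is always determined by at most three of the input points on its boundary.
The farthest pair is (-7, 4)–(3, 8) with squared distance 116. The circle on this segment as diameter has centre (-2, 6) and r² = 116/4 = 29.
Check (-2, 2): distance² to centre = 16 ≤ 29, so it lies inside.
All remaining points lie in this disk, and no smaller disk contains both endpoints, so this is the minimum enclosing circle.

29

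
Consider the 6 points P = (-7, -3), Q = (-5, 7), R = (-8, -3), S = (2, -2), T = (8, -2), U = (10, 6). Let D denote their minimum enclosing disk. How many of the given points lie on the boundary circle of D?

The farthest pair is R–U with squared distance 405. The circle on this segment as diameter has centre (1, 1.5) and r² = 405/4 = 101.25.
Check P: distance² to centre = 84.25 ≤ 101.25, so it lies inside.
All remaining points lie in this disk, and no smaller disk contains both endpoints, so this is the minimum enclosing circle.
The points at distance exactly r from the centre are R, U — 2 points.

2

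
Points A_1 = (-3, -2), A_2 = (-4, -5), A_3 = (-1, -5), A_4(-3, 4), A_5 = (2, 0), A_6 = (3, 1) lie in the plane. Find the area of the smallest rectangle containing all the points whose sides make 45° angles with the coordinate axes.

71.5

In coordinates u = x + y, v = x − y the rectangle is axis-aligned; the map (x,y)→(u,v) scales areas by 2.
u-values: -5, -9, -6, 1, 2, 4; range = 4 − (-9) = 13.
v-values: -1, 1, 4, -7, 2, 2; range = 4 − (-7) = 11.
Area = (13 × 11) / 2 = 71.5.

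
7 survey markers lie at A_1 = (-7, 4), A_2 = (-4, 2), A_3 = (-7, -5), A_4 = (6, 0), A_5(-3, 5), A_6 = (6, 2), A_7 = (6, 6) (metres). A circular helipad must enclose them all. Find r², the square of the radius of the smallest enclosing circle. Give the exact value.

72.5

By Welzl's lemma the MEC is supported by two points (diametrically opposite) or three points (on a circumcircle).
The farthest pair is A_3–A_7 with squared distance 290. The circle on this segment as diameter has centre (-0.5, 0.5) and r² = 290/4 = 72.5.
Check A_1: distance² to centre = 54.5 ≤ 72.5, so it lies inside.
All remaining points lie in this disk, and no smaller disk contains both endpoints, so this is the minimum enclosing circle.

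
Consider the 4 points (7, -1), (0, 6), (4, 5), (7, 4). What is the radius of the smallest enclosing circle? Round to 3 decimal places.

The farthest pair is (7, -1)–(0, 6) with squared distance 98. The circle on this segment as diameter has centre (3.5, 2.5) and r² = 98/4 = 24.5.
Check (4, 5): distance² to centre = 6.5 ≤ 24.5, so it lies inside.
All remaining points lie in this disk, and no smaller disk contains both endpoints, so this is the minimum enclosing circle.
r = √(24.5) ≈ 4.950.

4.950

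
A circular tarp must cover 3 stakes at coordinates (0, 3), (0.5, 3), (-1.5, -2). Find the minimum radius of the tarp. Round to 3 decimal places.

2.693

Call the three points A, B, C in the order given.
Side lengths²: AB² = 0.25, AC² = 27.25, BC² = 29.
Since BC² = 29 ≥ 27.25 + 0.25 = 27.5, the angle opposite BC is not acute, so the smallest enclosing circle has BC as diameter.
Centre = midpoint of BC = (-0.5, 0.5), r² = 29/4 = 7.25.
r = √(7.25) ≈ 2.693.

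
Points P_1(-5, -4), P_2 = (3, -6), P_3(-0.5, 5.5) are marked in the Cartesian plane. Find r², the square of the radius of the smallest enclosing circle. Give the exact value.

Side lengths²: P_1P_2² = 68, P_1P_3² = 110.5, P_2P_3² = 144.5.
Since P_2P_3² = 144.5 < 110.5 + 68 = 178.5, the triangle is acute, so the smallest enclosing circle is the circumcircle.
Circumcentre = (0.1, -0.6), r² = 37.57.

37.57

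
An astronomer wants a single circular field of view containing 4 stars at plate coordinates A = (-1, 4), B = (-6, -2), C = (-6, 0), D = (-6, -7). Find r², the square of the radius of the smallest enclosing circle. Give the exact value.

The minimum enclosing circle of a finite set is fixed by two of the points (as a diameter) or three (as a circumcircle).
The farthest pair is A–D with squared distance 146. The circle on this segment as diameter has centre (-3.5, -1.5) and r² = 146/4 = 36.5.
Check B: distance² to centre = 6.5 ≤ 36.5, so it lies inside.
All remaining points lie in this disk, and no smaller disk contains both endpoints, so this is the minimum enclosing circle.

36.5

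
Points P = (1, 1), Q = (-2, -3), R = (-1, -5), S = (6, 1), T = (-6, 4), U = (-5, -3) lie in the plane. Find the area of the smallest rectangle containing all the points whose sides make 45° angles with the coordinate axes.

In coordinates u = x + y, v = x − y the rectangle is axis-aligned; the map (x,y)→(u,v) scales areas by 2.
u-values: 2, -5, -6, 7, -2, -8; range = 7 − (-8) = 15.
v-values: 0, 1, 4, 5, -10, -2; range = 5 − (-10) = 15.
Area = (15 × 15) / 2 = 112.5.

112.5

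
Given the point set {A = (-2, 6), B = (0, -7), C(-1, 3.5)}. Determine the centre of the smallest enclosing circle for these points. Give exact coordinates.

Side lengths²: AB² = 173, AC² = 7.25, BC² = 111.25.
Since AB² = 173 ≥ 111.25 + 7.25 = 118.5, the angle opposite AB is not acute, so the smallest enclosing circle has AB as diameter.
Centre = midpoint of AB = (-1, -0.5), r² = 173/4 = 43.25.
Centre = (-1, -0.5).

(-1, -0.5)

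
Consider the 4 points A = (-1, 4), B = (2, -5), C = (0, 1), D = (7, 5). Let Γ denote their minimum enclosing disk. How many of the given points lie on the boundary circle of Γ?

The minimum enclosing circle of a finite set is fixed by two of the points (as a diameter) or three (as a circumcircle).
The minimum enclosing circle is determined by three boundary points: A, B, D.
Their circumcentre is (3.5, 0.5) with r² = 32.5.
The farthest remaining point C is at distance² 12.5 ≤ 32.5.
The points at distance exactly r from the centre are A, B, D — 3 points.

3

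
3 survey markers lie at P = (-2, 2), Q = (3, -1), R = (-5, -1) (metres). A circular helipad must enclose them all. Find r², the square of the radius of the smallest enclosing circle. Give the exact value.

16

Side lengths²: PQ² = 34, PR² = 18, QR² = 64.
Since QR² = 64 ≥ 34 + 18 = 52, the angle opposite QR is not acute, so the smallest enclosing circle has QR as diameter.
Centre = midpoint of QR = (-1, -1), r² = 64/4 = 16.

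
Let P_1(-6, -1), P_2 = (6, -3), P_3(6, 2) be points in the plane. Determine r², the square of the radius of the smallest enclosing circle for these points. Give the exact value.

Side lengths²: P_1P_2² = 148, P_1P_3² = 153, P_2P_3² = 25.
Since P_1P_3² = 153 < 148 + 25 = 173, the triangle is acute, so the smallest enclosing circle is the circumcircle.
Circumcentre = (0.25, -0.5), r² = 39.3125.

39.3125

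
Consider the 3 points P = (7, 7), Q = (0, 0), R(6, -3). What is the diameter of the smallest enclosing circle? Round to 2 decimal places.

Side lengths²: PQ² = 98, PR² = 101, QR² = 45.
Since PR² = 101 < 98 + 45 = 143, the triangle is acute, so the smallest enclosing circle is the circumcircle.
Circumcentre = (29/6, 13/6), r² = 505/18.
Diameter = 2r = 2√(505/18) ≈ 10.59.

10.59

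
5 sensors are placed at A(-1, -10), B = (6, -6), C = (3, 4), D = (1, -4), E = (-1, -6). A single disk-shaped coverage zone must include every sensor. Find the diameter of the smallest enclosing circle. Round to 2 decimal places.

A smallest enclosing disk is always determined by at most three of the input points on its boundary.
The farthest pair is A–C with squared distance 212. The circle on this segment as diameter has centre (1, -3) and r² = 212/4 = 53.
Check B: distance² to centre = 34 ≤ 53, so it lies inside.
All remaining points lie in this disk, and no smaller disk contains both endpoints, so this is the minimum enclosing circle.
Diameter = 2r = 2√53 ≈ 14.56.

14.56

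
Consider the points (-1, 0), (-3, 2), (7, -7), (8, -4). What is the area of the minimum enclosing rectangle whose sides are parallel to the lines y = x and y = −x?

47.5

In coordinates u = x + y, v = x − y the rectangle is axis-aligned; the map (x,y)→(u,v) scales areas by 2.
u-values: -1, -1, 0, 4; range = 4 − (-1) = 5.
v-values: -1, -5, 14, 12; range = 14 − (-5) = 19.
Area = (5 × 19) / 2 = 47.5.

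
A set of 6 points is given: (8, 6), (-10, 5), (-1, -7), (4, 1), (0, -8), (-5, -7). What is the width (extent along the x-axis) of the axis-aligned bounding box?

18

max x = 8, min x = -10, so width = 18.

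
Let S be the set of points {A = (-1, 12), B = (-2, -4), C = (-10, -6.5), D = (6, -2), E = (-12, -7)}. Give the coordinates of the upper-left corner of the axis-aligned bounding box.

(-12, 12)

x-range [-12, 6], y-range [-7, 12].
The upper-left corner is (-12, 12).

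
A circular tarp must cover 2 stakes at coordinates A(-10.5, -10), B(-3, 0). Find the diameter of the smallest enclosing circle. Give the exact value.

The smallest circle enclosing two points has them as diameter endpoints.
Centre = midpoint = (-6.75, -5); r² = |AB|²/4 = 156.25/4 = 39.0625.
Diameter = 2r = 2√(39.0625) = 12.5.

12.5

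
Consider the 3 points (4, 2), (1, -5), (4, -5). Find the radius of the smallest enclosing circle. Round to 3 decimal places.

Call the three points A, B, C in the order given.
Side lengths²: AB² = 58, AC² = 49, BC² = 9.
Since AB² = 58 ≥ 49 + 9 = 58, the angle opposite AB is not acute, so the smallest enclosing circle has AB as diameter.
Centre = midpoint of AB = (2.5, -1.5), r² = 58/4 = 14.5.
r = √(14.5) ≈ 3.808.

3.808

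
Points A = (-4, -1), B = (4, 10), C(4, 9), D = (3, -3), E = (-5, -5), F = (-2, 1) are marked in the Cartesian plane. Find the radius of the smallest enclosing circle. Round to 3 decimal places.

8.746

A smallest enclosing disk is always determined by at most three of the input points on its boundary.
The farthest pair is B–E with squared distance 306. The circle on this segment as diameter has centre (-0.5, 2.5) and r² = 306/4 = 76.5.
Check A: distance² to centre = 24.5 ≤ 76.5, so it lies inside.
All remaining points lie in this disk, and no smaller disk contains both endpoints, so this is the minimum enclosing circle.
r = √(76.5) ≈ 8.746.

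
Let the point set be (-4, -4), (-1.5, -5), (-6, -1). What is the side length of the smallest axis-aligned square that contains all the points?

4.5

The bounding box has width 4.5 and height 4.
An axis-aligned square enclosing the set must have side ≥ max(width, height).
So the minimum side is max(4.5, 4) = 4.5.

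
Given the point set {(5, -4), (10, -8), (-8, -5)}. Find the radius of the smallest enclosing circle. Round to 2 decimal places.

9.12

Call the three points A, B, C in the order given.
Side lengths²: AB² = 41, AC² = 170, BC² = 333.
Since BC² = 333 ≥ 170 + 41 = 211, the angle opposite BC is not acute, so the smallest enclosing circle has BC as diameter.
Centre = midpoint of BC = (1, -6.5), r² = 333/4 = 83.25.
r = √(83.25) ≈ 9.12.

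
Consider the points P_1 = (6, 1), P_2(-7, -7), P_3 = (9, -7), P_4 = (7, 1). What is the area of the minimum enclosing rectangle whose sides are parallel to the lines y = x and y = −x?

In coordinates u = x + y, v = x − y the rectangle is axis-aligned; the map (x,y)→(u,v) scales areas by 2.
u-values: 7, -14, 2, 8; range = 8 − (-14) = 22.
v-values: 5, 0, 16, 6; range = 16 − 0 = 16.
Area = (22 × 16) / 2 = 176.

176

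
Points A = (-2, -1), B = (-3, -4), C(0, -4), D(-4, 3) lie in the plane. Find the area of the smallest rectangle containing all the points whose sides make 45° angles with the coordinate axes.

In coordinates u = x + y, v = x − y the rectangle is axis-aligned; the map (x,y)→(u,v) scales areas by 2.
u-values: -3, -7, -4, -1; range = -1 − (-7) = 6.
v-values: -1, 1, 4, -7; range = 4 − (-7) = 11.
Area = (6 × 11) / 2 = 33.

33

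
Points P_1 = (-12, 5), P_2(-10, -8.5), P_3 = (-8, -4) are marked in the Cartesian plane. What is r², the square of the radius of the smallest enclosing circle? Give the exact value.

46.5625

Side lengths²: P_1P_2² = 186.25, P_1P_3² = 97, P_2P_3² = 24.25.
Since P_1P_2² = 186.25 ≥ 97 + 24.25 = 121.25, the angle opposite P_1P_2 is not acute, so the smallest enclosing circle has P_1P_2 as diameter.
Centre = midpoint of P_1P_2 = (-11, -1.75), r² = 186.25/4 = 46.5625.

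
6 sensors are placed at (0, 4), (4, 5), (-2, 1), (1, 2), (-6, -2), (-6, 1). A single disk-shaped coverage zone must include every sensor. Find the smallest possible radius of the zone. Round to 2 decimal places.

6.10

By Welzl's lemma the MEC is supported by two points (diametrically opposite) or three points (on a circumcircle).
The farthest pair is (4, 5)–(-6, -2) with squared distance 149. The circle on this segment as diameter has centre (-1, 1.5) and r² = 149/4 = 37.25.
Check (0, 4): distance² to centre = 7.25 ≤ 37.25, so it lies inside.
All remaining points lie in this disk, and no smaller disk contains both endpoints, so this is the minimum enclosing circle.
r = √(37.25) ≈ 6.10.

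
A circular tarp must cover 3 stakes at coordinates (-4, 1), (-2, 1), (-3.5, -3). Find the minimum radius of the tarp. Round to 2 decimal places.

2.15

Call the three points A, B, C in the order given.
Side lengths²: AB² = 4, AC² = 16.25, BC² = 18.25.
Since BC² = 18.25 < 16.25 + 4 = 20.25, the triangle is acute, so the smallest enclosing circle is the circumcircle.
Circumcentre = (-3, -0.90625), r² = 4.6337890625.
r = √(4.6337890625) ≈ 2.15.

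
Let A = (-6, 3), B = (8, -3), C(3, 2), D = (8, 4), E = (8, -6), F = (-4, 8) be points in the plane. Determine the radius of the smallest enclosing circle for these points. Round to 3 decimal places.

The minimum enclosing circle of a finite set is fixed by two of the points (as a diameter) or three (as a circumcircle).
The farthest pair is E–F with squared distance 340. The circle on this segment as diameter has centre (2, 1) and r² = 340/4 = 85.
Check A: distance² to centre = 68 ≤ 85, so it lies inside.
All remaining points lie in this disk, and no smaller disk contains both endpoints, so this is the minimum enclosing circle.
r = √85 ≈ 9.220.

9.220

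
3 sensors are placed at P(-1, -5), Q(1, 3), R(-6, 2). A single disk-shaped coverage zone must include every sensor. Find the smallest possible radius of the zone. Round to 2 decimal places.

4.64

Side lengths²: PQ² = 68, PR² = 74, QR² = 50.
Since PR² = 74 < 68 + 50 = 118, the triangle is acute, so the smallest enclosing circle is the circumcircle.
Circumcentre = (-56/27, -13/27), r² = 15725/729.
r = √(15725/729) ≈ 4.64.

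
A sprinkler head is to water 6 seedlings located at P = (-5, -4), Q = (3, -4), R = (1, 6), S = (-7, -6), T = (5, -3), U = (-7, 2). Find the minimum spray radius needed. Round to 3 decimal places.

7.321

The minimum enclosing circle is determined by three boundary points: R, S, T.
Their circumcentre is (-1.95, -0.7) with r² = 53.5925.
The farthest remaining point Q is at distance² 35.3925 ≤ 53.5925.
r = √(53.5925) ≈ 7.321.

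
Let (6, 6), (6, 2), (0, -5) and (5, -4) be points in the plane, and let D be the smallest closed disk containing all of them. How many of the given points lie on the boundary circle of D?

2

The minimum enclosing circle of a finite set is fixed by two of the points (as a diameter) or three (as a circumcircle).
The farthest pair is (6, 6)–(0, -5) with squared distance 157. The circle on this segment as diameter has centre (3, 0.5) and r² = 157/4 = 39.25.
Check (6, 2): distance² to centre = 11.25 ≤ 39.25, so it lies inside.
All remaining points lie in this disk, and no smaller disk contains both endpoints, so this is the minimum enclosing circle.
The points at distance exactly r from the centre are (6, 6), (0, -5) — 2 points.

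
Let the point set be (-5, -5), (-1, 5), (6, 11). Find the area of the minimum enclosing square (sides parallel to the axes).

256

The bounding box has width 11 and height 16.
An axis-aligned square enclosing the set must have side ≥ max(width, height).
So the minimum side is max(11, 16) = 16.
Area = 16² = 256.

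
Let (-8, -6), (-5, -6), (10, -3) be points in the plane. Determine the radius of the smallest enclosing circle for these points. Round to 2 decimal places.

Call the three points A, B, C in the order given.
Side lengths²: AB² = 9, AC² = 333, BC² = 234.
Since AC² = 333 ≥ 234 + 9 = 243, the angle opposite AC is not acute, so the smallest enclosing circle has AC as diameter.
Centre = midpoint of AC = (1, -4.5), r² = 333/4 = 83.25.
r = √(83.25) ≈ 9.12.

9.12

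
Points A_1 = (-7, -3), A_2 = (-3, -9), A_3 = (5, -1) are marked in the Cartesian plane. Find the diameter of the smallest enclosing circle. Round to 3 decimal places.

Side lengths²: A_1A_2² = 52, A_1A_3² = 148, A_2A_3² = 128.
Since A_1A_3² = 148 < 128 + 52 = 180, the triangle is acute, so the smallest enclosing circle is the circumcircle.
Circumcentre = (-0.8, -3.2), r² = 38.48.
Diameter = 2r = 2√(38.48) ≈ 12.406.

12.406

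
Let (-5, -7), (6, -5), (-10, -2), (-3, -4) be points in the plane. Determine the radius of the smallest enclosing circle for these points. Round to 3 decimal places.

The farthest pair is (6, -5)–(-10, -2) with squared distance 265. The circle on this segment as diameter has centre (-2, -3.5) and r² = 265/4 = 66.25.
Check (-5, -7): distance² to centre = 21.25 ≤ 66.25, so it lies inside.
All remaining points lie in this disk, and no smaller disk contains both endpoints, so this is the minimum enclosing circle.
r = √(66.25) ≈ 8.139.

8.139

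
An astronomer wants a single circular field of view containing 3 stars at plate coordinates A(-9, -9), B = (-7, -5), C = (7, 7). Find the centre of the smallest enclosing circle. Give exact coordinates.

(-1, -1)

Side lengths²: AB² = 20, AC² = 512, BC² = 340.
Since AC² = 512 ≥ 340 + 20 = 360, the angle opposite AC is not acute, so the smallest enclosing circle has AC as diameter.
Centre = midpoint of AC = (-1, -1), r² = 512/4 = 128.
Centre = (-1, -1).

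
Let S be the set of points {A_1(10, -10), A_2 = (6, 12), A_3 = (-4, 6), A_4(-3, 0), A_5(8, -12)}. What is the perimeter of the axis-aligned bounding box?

Width = max x − min x = 10 − (-4) = 14.
Height = max y − min y = 12 − (-12) = 24.
Perimeter = 2(14 + 24) = 76.

76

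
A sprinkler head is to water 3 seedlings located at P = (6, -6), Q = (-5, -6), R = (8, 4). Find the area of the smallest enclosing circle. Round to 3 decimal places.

211.272

Side lengths²: PQ² = 121, PR² = 104, QR² = 269.
Since QR² = 269 ≥ 121 + 104 = 225, the angle opposite QR is not acute, so the smallest enclosing circle has QR as diameter.
Centre = midpoint of QR = (1.5, -1), r² = 269/4 = 67.25.
Area = π·r² = π·67.25 ≈ 211.272.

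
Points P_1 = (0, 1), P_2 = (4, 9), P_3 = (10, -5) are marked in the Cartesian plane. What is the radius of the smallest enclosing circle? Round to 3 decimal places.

Side lengths²: P_1P_2² = 80, P_1P_3² = 136, P_2P_3² = 232.
Since P_2P_3² = 232 ≥ 136 + 80 = 216, the angle opposite P_2P_3 is not acute, so the smallest enclosing circle has P_2P_3 as diameter.
Centre = midpoint of P_2P_3 = (7, 2), r² = 232/4 = 58.
r = √58 ≈ 7.616.

7.616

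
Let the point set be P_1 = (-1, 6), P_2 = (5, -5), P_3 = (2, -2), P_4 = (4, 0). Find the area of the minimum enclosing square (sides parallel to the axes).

The bounding box has width 6 and height 11.
An axis-aligned square enclosing the set must have side ≥ max(width, height).
So the minimum side is max(6, 11) = 11.
Area = 11² = 121.

121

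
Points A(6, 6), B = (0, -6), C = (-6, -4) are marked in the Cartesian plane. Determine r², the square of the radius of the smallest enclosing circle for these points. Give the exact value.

Side lengths²: AB² = 180, AC² = 244, BC² = 40.
Since AC² = 244 ≥ 180 + 40 = 220, the angle opposite AC is not acute, so the smallest enclosing circle has AC as diameter.
Centre = midpoint of AC = (0, 1), r² = 244/4 = 61.

61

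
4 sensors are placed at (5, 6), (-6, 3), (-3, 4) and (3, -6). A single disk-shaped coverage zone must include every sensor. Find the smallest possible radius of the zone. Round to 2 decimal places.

7.01

The minimum enclosing circle of a finite set is fixed by two of the points (as a diameter) or three (as a circumcircle).
The minimum enclosing circle is determined by three boundary points: (5, 6), (-6, 3), (3, -6).
Their circumcentre is (4/7, 4/7) with r² = 2405/49.
The farthest remaining point (-3, 4) is at distance² 1201/49 ≤ 2405/49.
r = √(2405/49) ≈ 7.01.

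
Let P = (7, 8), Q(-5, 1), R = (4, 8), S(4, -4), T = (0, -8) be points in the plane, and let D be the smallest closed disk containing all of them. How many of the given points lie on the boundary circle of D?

2

The minimum enclosing circle of a finite set is fixed by two of the points (as a diameter) or three (as a circumcircle).
The farthest pair is P–T with squared distance 305. The circle on this segment as diameter has centre (3.5, 0) and r² = 305/4 = 76.25.
Check Q: distance² to centre = 73.25 ≤ 76.25, so it lies inside.
All remaining points lie in this disk, and no smaller disk contains both endpoints, so this is the minimum enclosing circle.
The points at distance exactly r from the centre are P, T — 2 points.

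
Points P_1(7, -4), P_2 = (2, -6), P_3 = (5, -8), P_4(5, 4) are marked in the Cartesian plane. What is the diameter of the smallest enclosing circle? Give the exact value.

12

A smallest enclosing disk is always determined by at most three of the input points on its boundary.
The farthest pair is P_3–P_4 with squared distance 144. The circle on this segment as diameter has centre (5, -2) and r² = 144/4 = 36.
Check P_1: distance² to centre = 8 ≤ 36, so it lies inside.
All remaining points lie in this disk, and no smaller disk contains both endpoints, so this is the minimum enclosing circle.
Diameter = 2r = 2√36 = 12.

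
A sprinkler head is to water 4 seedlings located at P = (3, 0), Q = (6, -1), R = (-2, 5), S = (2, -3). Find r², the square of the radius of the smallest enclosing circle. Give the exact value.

25

The farthest pair is Q–R with squared distance 100. The circle on this segment as diameter has centre (2, 2) and r² = 100/4 = 25.
Check P: distance² to centre = 5 ≤ 25, so it lies inside.
All remaining points lie in this disk, and no smaller disk contains both endpoints, so this is the minimum enclosing circle.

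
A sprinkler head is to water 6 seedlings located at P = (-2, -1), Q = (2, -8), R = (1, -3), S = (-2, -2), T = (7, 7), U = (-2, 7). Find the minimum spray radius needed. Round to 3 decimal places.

By Welzl's lemma the MEC is supported by two points (diametrically opposite) or three points (on a circumcircle).
The minimum enclosing circle is determined by three boundary points: Q, T, U.
Their circumcentre is (2.5, 1/6) with r² = 1205/18.
The farthest remaining point S is at distance² 449/18 ≤ 1205/18.
r = √(1205/18) ≈ 8.182.

8.182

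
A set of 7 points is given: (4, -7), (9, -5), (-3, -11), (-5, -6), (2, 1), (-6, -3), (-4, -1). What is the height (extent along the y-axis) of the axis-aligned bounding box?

12

max y = 1, min y = -11, so height = 12.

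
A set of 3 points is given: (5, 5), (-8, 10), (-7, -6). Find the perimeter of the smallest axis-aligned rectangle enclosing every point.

58

Width = max x − min x = 5 − (-8) = 13.
Height = max y − min y = 10 − (-6) = 16.
Perimeter = 2(13 + 16) = 58.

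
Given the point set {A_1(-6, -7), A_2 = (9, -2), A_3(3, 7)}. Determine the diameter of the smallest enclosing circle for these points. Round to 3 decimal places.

Side lengths²: A_1A_2² = 250, A_1A_3² = 277, A_2A_3² = 117.
Since A_1A_3² = 277 < 250 + 117 = 367, the triangle is acute, so the smallest enclosing circle is the circumcircle.
Circumcentre = (9/22, -27/22), r² = 18005/242.
Diameter = 2r = 2√(18005/242) ≈ 17.251.

17.251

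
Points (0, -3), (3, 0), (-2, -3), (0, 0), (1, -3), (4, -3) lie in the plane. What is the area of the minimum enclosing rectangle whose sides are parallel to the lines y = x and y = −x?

28

In coordinates u = x + y, v = x − y the rectangle is axis-aligned; the map (x,y)→(u,v) scales areas by 2.
u-values: -3, 3, -5, 0, -2, 1; range = 3 − (-5) = 8.
v-values: 3, 3, 1, 0, 4, 7; range = 7 − 0 = 7.
Area = (8 × 7) / 2 = 28.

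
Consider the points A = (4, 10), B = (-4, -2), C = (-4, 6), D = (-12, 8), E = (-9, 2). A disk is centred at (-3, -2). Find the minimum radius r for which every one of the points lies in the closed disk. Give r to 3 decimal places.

The required radius is the distance from (-3, -2) to the farthest point.
Squared distances: 193, 1, 65, 181, 52.
Maximum is 193, attained at A.
r = √193 ≈ 13.892.

13.892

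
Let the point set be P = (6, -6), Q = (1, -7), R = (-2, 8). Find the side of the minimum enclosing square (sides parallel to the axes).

15

The bounding box has width 8 and height 15.
An axis-aligned square enclosing the set must have side ≥ max(width, height).
So the minimum side is max(8, 15) = 15.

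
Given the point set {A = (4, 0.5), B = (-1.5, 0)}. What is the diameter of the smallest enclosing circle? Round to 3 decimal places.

The smallest circle enclosing two points has them as diameter endpoints.
Centre = midpoint = (1.25, 0.25); r² = |AB|²/4 = 30.5/4 = 7.625.
Diameter = 2r = 2√(7.625) ≈ 5.523.

5.523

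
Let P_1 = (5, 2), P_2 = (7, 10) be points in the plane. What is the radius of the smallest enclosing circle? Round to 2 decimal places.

The smallest circle enclosing two points has them as diameter endpoints.
Centre = midpoint = (6, 6); r² = |P_1P_2|²/4 = 68/4 = 17.
r = √17 ≈ 4.12.

4.12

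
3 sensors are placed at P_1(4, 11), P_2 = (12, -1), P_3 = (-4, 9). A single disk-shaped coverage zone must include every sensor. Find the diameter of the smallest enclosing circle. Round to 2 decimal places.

18.87

Side lengths²: P_1P_2² = 208, P_1P_3² = 68, P_2P_3² = 356.
Since P_2P_3² = 356 ≥ 208 + 68 = 276, the angle opposite P_2P_3 is not acute, so the smallest enclosing circle has P_2P_3 as diameter.
Centre = midpoint of P_2P_3 = (4, 4), r² = 356/4 = 89.
Diameter = 2r = 2√89 ≈ 18.87.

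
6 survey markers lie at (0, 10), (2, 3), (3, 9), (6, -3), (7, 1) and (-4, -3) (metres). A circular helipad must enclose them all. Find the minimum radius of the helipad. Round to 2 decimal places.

7.49

The minimum enclosing circle of a finite set is fixed by two of the points (as a diameter) or three (as a circumcircle).
The minimum enclosing circle is determined by three boundary points: (0, 10), (6, -3), (-4, -3).
Their circumcentre is (1, 67/26) with r² = 37925/676.
The farthest remaining point (3, 9) is at distance² 30593/676 ≤ 37925/676.
r = √(37925/676) ≈ 7.49.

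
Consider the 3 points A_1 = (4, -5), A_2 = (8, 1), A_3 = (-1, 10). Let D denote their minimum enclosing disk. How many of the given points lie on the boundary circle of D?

2

Side lengths²: A_1A_2² = 52, A_1A_3² = 250, A_2A_3² = 162.
Since A_1A_3² = 250 ≥ 162 + 52 = 214, the angle opposite A_1A_3 is not acute, so the smallest enclosing circle has A_1A_3 as diameter.
Centre = midpoint of A_1A_3 = (1.5, 2.5), r² = 250/4 = 62.5.
The points at distance exactly r from the centre are A_1, A_3 — 2 points.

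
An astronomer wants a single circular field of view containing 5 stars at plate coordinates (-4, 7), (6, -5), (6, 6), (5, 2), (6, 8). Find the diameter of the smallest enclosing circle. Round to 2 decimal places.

By Welzl's lemma the MEC is supported by two points (diametrically opposite) or three points (on a circumcircle).
The minimum enclosing circle is determined by three boundary points: (-4, 7), (6, -5), (6, 8).
Their circumcentre is (1.6, 1.5) with r² = 61.61.
The farthest remaining point (6, 6) is at distance² 39.61 ≤ 61.61.
Diameter = 2r = 2√(61.61) ≈ 15.70.

15.70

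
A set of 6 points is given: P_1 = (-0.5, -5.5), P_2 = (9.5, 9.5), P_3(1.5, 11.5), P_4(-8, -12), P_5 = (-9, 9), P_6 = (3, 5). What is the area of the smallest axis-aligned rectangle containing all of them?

x ranges over [-9, 9.5], width 18.5.
y ranges over [-12, 11.5], height 23.5.
Area = 18.5 × 23.5 = 434.75.

434.75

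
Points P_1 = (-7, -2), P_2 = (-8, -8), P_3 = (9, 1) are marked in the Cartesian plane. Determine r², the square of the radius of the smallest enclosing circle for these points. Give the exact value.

92.5

Side lengths²: P_1P_2² = 37, P_1P_3² = 265, P_2P_3² = 370.
Since P_2P_3² = 370 ≥ 265 + 37 = 302, the angle opposite P_2P_3 is not acute, so the smallest enclosing circle has P_2P_3 as diameter.
Centre = midpoint of P_2P_3 = (0.5, -3.5), r² = 370/4 = 92.5.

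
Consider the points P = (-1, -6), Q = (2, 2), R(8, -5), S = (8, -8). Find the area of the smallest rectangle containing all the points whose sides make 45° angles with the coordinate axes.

88

In coordinates u = x + y, v = x − y the rectangle is axis-aligned; the map (x,y)→(u,v) scales areas by 2.
u-values: -7, 4, 3, 0; range = 4 − (-7) = 11.
v-values: 5, 0, 13, 16; range = 16 − 0 = 16.
Area = (11 × 16) / 2 = 88.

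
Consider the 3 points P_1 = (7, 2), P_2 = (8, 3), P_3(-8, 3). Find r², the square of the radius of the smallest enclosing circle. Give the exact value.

Side lengths²: P_1P_2² = 2, P_1P_3² = 226, P_2P_3² = 256.
Since P_2P_3² = 256 ≥ 226 + 2 = 228, the angle opposite P_2P_3 is not acute, so the smallest enclosing circle has P_2P_3 as diameter.
Centre = midpoint of P_2P_3 = (0, 3), r² = 256/4 = 64.

64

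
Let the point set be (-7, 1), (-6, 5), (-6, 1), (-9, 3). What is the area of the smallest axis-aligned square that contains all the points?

The bounding box has width 3 and height 4.
An axis-aligned square enclosing the set must have side ≥ max(width, height).
So the minimum side is max(3, 4) = 4.
Area = 4² = 16.

16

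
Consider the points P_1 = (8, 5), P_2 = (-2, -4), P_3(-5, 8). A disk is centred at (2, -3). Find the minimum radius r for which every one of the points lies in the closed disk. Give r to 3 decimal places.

The required radius is the distance from (2, -3) to the farthest point.
Squared distances: 100, 17, 170.
Maximum is 170, attained at P_3.
r = √170 ≈ 13.038.

13.038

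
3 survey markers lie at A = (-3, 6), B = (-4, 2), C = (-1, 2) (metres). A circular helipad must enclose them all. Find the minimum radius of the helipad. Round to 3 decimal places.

2.305

Side lengths²: AB² = 17, AC² = 20, BC² = 9.
Since AC² = 20 < 17 + 9 = 26, the triangle is acute, so the smallest enclosing circle is the circumcircle.
Circumcentre = (-2.5, 3.75), r² = 5.3125.
r = √(5.3125) ≈ 2.305.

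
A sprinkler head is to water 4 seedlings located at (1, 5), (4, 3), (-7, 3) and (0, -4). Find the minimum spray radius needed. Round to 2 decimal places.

A smallest enclosing disk is always determined by at most three of the input points on its boundary.
The minimum enclosing circle is determined by three boundary points: (4, 3), (-7, 3), (0, -4).
Their circumcentre is (-1.5, 1.5) with r² = 32.5.
The farthest remaining point (1, 5) is at distance² 18.5 ≤ 32.5.
r = √(32.5) ≈ 5.70.

5.70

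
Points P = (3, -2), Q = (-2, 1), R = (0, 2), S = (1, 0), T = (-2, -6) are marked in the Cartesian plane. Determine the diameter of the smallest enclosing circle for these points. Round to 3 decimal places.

8.246

The farthest pair is R–T with squared distance 68. The circle on this segment as diameter has centre (-1, -2) and r² = 68/4 = 17.
Check P: distance² to centre = 16 ≤ 17, so it lies inside.
All remaining points lie in this disk, and no smaller disk contains both endpoints, so this is the minimum enclosing circle.
Diameter = 2r = 2√17 ≈ 8.246.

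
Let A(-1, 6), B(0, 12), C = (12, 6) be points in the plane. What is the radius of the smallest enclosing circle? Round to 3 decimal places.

Side lengths²: AB² = 37, AC² = 169, BC² = 180.
Since BC² = 180 < 169 + 37 = 206, the triangle is acute, so the smallest enclosing circle is the circumcircle.
Circumcentre = (5.5, 8), r² = 46.25.
r = √(46.25) ≈ 6.801.

6.801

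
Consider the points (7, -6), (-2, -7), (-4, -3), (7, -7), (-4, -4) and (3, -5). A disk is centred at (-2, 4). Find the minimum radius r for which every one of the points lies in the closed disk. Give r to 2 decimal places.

The required radius is the distance from (-2, 4) to the farthest point.
Squared distances: 181, 121, 53, 202, 68, 106.
Maximum is 202, attained at (7, -7).
r = √202 ≈ 14.21.

14.21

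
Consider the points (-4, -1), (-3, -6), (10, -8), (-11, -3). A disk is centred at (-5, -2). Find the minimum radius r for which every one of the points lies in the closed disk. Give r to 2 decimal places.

16.16

The required radius is the distance from (-5, -2) to the farthest point.
Squared distances: 2, 20, 261, 37.
Maximum is 261, attained at (10, -8).
r = √261 ≈ 16.16.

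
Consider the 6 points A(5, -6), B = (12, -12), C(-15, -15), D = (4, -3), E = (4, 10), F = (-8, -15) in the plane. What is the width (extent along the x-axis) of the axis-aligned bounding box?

27

max x = 12, min x = -15, so width = 27.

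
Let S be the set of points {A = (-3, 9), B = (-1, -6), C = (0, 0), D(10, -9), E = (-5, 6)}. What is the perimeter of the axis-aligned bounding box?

Width = max x − min x = 10 − (-5) = 15.
Height = max y − min y = 9 − (-9) = 18.
Perimeter = 2(15 + 18) = 66.

66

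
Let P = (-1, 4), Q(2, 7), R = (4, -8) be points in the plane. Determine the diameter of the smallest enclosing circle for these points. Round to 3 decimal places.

Side lengths²: PQ² = 18, PR² = 169, QR² = 229.
Since QR² = 229 ≥ 169 + 18 = 187, the angle opposite QR is not acute, so the smallest enclosing circle has QR as diameter.
Centre = midpoint of QR = (3, -0.5), r² = 229/4 = 57.25.
Diameter = 2r = 2√(57.25) ≈ 15.133.

15.133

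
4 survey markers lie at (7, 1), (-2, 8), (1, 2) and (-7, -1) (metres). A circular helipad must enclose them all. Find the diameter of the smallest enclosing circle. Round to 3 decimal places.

The minimum enclosing circle of a finite set is fixed by two of the points (as a diameter) or three (as a circumcircle).
The minimum enclosing circle is determined by three boundary points: (7, 1), (-2, 8), (-7, -1).
Their circumcentre is (-9/58, 63/58) with r² = 86125/1682.
The farthest remaining point (1, 2) is at distance² 3649/1682 ≤ 86125/1682.
Diameter = 2r = 2√(86125/1682) ≈ 14.311.

14.311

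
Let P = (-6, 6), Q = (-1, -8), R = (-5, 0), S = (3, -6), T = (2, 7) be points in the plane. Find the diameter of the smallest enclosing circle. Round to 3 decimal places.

15.670

By Welzl's lemma the MEC is supported by two points (diametrically opposite) or three points (on a circumcircle).
The minimum enclosing circle is determined by three boundary points: P, Q, T.
Their circumcentre is (-7/6, -1/6) with r² = 1105/18.
The farthest remaining point S is at distance² 925/18 ≤ 1105/18.
Diameter = 2r = 2√(1105/18) ≈ 15.670.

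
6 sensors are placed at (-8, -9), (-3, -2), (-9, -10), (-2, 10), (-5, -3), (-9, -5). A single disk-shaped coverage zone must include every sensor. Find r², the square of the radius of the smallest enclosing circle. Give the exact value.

112.25

The minimum enclosing circle of a finite set is fixed by two of the points (as a diameter) or three (as a circumcircle).
The farthest pair is (-9, -10)–(-2, 10) with squared distance 449. The circle on this segment as diameter has centre (-5.5, 0) and r² = 449/4 = 112.25.
Check (-8, -9): distance² to centre = 87.25 ≤ 112.25, so it lies inside.
All remaining points lie in this disk, and no smaller disk contains both endpoints, so this is the minimum enclosing circle.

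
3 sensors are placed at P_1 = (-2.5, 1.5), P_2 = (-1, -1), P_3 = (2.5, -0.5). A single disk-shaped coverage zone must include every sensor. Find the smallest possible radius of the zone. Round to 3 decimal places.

Side lengths²: P_1P_2² = 8.5, P_1P_3² = 29, P_2P_3² = 12.5.
Since P_1P_3² = 29 ≥ 12.5 + 8.5 = 21, the angle opposite P_1P_3 is not acute, so the smallest enclosing circle has P_1P_3 as diameter.
Centre = midpoint of P_1P_3 = (0, 0.5), r² = 29/4 = 7.25.
r = √(7.25) ≈ 2.693.

2.693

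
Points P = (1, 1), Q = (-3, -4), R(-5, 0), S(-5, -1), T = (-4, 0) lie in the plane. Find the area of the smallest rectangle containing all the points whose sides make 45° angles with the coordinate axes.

27

In coordinates u = x + y, v = x − y the rectangle is axis-aligned; the map (x,y)→(u,v) scales areas by 2.
u-values: 2, -7, -5, -6, -4; range = 2 − (-7) = 9.
v-values: 0, 1, -5, -4, -4; range = 1 − (-5) = 6.
Area = (9 × 6) / 2 = 27.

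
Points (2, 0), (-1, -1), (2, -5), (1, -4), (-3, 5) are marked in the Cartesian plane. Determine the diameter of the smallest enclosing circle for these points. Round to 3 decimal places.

The minimum enclosing circle of a finite set is fixed by two of the points (as a diameter) or three (as a circumcircle).
The farthest pair is (2, -5)–(-3, 5) with squared distance 125. The circle on this segment as diameter has centre (-0.5, 0) and r² = 125/4 = 31.25.
Check (2, 0): distance² to centre = 6.25 ≤ 31.25, so it lies inside.
All remaining points lie in this disk, and no smaller disk contains both endpoints, so this is the minimum enclosing circle.
Diameter = 2r = 2√(31.25) ≈ 11.180.

11.180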